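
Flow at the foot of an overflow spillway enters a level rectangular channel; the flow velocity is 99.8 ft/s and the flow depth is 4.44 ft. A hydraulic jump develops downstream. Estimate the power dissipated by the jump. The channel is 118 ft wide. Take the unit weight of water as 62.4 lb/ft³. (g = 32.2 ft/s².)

Fr₁ = V₁/√(g·y₁) = 99.8/√(32.2×4.44) = 8.35.
By Bélanger, y₂/y₁ = ½[√(1 + 8Fr₁²) − 1] = ½[√558.3 − 1] = 11.3.
y₂ = 11.3 × 4.44 = 50.2 ft.
q = V₁·y₁ = 99.8 × 4.44 = 443 ft²/s. V₂ = q/y₂ = 443/50.2 = 8.82 ft/s. E₁ = y₁ + V₁²/2g = 159 ft; E₂ = y₂ + V₂²/2g = 51.4 ft. ΔE = E₁ − E₂ = 108 ft.
Q = q·b = 443 × 118 = 52287 cfs. P = γ·Q·ΔE/550 = 62.4 × 52287 × 108 / 550 = 638631 hp.

P = 638631 hp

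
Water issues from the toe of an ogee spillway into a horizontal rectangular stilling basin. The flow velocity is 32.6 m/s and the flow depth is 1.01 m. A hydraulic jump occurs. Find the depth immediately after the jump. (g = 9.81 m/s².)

Fr₁ = V₁/√(g·y₁) = 32.6/√(9.81×1.01) = 10.4.
Bélanger equation: y₂/y₁ = ½[√(1 + 8Fr₁²) − 1] = ½[√859.1 − 1] = 14.2.
y₂ = 14.2 × 1.01 = 14.3 m.

y₂ = 14.3 m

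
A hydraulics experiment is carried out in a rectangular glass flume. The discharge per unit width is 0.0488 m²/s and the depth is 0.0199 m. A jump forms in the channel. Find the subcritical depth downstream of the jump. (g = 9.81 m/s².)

V₁ = q/y₁ = 0.0488/0.0199 = 2.45 m/s. Fr₁ = V₁/√(g·y₁) = 2.45/√(9.81×0.0199) = 5.55.
Bélanger equation: y₂/y₁ = ½[√(1 + 8Fr₁²) − 1] = ½[√247.4 − 1] = 7.37.
y₂ = 7.37 × 0.0199 = 0.147 m.

y₂ = 0.147 m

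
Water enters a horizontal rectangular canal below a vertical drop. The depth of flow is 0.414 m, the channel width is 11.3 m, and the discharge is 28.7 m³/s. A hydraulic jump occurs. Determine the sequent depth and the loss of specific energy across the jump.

q = Q/b = 28.7/11.3 = 2.54 m²/s; V₁ = q/y₁ = 6.13 m/s. Fr₁ = V₁/√(g·y₁) = 3.04.
By Bélanger, y₂/y₁ = ½[√(1 + 8Fr₁²) − 1] = ½[√75.14 − 1] = 3.83.
y₂ = 3.83 × 0.414 = 1.59 m.
Head loss: ΔE = (y₂ − y₁)³/(4y₁y₂) = (1.59 − 0.414)³/(4×0.414×1.59) = 1.62/2.63 = 0.614 m.

y₂ = 1.59 m; ΔE = 0.614 m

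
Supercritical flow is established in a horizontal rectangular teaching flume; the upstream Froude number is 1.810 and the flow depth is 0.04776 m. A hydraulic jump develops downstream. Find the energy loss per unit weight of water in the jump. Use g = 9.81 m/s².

Fr₁ = 1.810 (given).
By Bélanger, y₂/y₁ = ½[√(1 + 8Fr₁²) − 1] = ½[√27.209 − 1] = 2.108.
y₂ = 2.108 × 0.04776 = 0.1007 m.
Head loss: ΔE = (y₂ − y₁)³/(4y₁y₂) = (0.1007 − 0.04776)³/(4×0.04776×0.1007) = 0.0001482/0.01923 = 0.007706 m.

ΔE = 0.007706 m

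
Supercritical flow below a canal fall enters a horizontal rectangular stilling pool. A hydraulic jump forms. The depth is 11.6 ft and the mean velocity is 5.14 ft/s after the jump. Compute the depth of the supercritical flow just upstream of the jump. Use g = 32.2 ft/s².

y₁ = 1.46 ft

Fr₂ = V₂/√(g·y₂) = 5.14/√(32.2×11.6) = 0.266.
Since the conjugate-depth ratio holds either way, y₁/y₂ = ½[√(1 + 8Fr₂²) − 1] = ½[√1.566 − 1] = 0.126.
y₁ = 0.126 × 11.6 = 1.46 ft.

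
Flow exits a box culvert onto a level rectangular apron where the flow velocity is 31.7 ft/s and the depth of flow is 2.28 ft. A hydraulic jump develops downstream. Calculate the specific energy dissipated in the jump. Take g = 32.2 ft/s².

ΔE = 6.35 ft

Fr₁ = V₁/√(g·y₁) = 31.7/√(32.2×2.28) = 3.70.
Bélanger equation: y₂/y₁ = ½[√(1 + 8Fr₁²) − 1] = ½[√110.5 − 1] = 4.76.
y₂ = 4.76 × 2.28 = 10.8 ft.
q = V₁·y₁ = 31.7 × 2.28 = 72.3 ft²/s. V₂ = q/y₂ = 72.3/10.8 = 6.67 ft/s. E₁ = y₁ + V₁²/2g = 17.9 ft; E₂ = y₂ + V₂²/2g = 11.5 ft. ΔE = E₁ − E₂ = 6.35 ft.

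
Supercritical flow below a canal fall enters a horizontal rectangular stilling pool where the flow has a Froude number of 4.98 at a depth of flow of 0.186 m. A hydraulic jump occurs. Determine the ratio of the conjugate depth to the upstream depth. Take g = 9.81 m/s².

Fr₁ = 4.98 (given).
Bélanger equation: y₂/y₁ = ½[√(1 + 8Fr₁²) − 1] = ½[√199.4 − 1] = 6.56.

y₂/y₁ = 6.56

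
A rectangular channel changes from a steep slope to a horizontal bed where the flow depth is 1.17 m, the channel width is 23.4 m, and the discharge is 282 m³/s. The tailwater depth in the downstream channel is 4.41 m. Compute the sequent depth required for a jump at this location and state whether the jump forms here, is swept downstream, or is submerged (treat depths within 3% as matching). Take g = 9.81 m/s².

y₂ = 4.48 m; the jump forms here

q = Q/b = 282/23.4 = 12.1 m²/s; V₁ = q/y₁ = 10.3 m/s. Fr₁ = V₁/√(g·y₁) = 3.04.
Conjugate-depth relation: y₂/y₁ = ½[√(1 + 8Fr₁²) − 1] = ½[√74.95 − 1] = 3.83.
y₂ = 3.83 × 1.17 = 4.48 m.
Tailwater y_tw = 4.41 m: y_tw ≈ y₂, so the jump forms here.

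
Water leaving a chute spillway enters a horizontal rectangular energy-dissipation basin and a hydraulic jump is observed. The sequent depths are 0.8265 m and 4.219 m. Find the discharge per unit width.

For a rectangular channel the momentum equation gives q² = ½·g·y₁·y₂·(y₁ + y₂) = ½×9.81×0.8265×4.219×5.046 = 86.30.
q = √86.30 = 9.290 m²/s.

q = 9.290 m²/s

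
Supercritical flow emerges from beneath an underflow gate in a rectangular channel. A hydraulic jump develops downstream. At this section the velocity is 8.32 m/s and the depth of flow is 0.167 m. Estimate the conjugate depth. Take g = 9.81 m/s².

y₂ = 1.45 m

Fr₁ = V₁/√(g·y₁) = 8.32/√(9.81×0.167) = 6.50.
By Bélanger, y₂/y₁ = ½[√(1 + 8Fr₁²) − 1] = ½[√339.0 − 1] = 8.71.
y₂ = 8.71 × 0.167 = 1.45 m.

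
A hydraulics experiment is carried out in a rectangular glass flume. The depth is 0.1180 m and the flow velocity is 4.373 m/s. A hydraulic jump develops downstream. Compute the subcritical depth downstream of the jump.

Fr₁ = V₁/√(g·y₁) = 4.373/√(9.81×0.1180) = 4.064.
Bélanger equation: y₂/y₁ = ½[√(1 + 8Fr₁²) − 1] = ½[√133.16 − 1] = 5.270.
y₂ = 5.270 × 0.1180 = 0.6218 m.

y₂ = 0.6218 m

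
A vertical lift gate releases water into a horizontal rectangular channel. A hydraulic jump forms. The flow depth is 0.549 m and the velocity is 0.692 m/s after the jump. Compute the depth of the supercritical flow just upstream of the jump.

Fr₂ = V₂/√(g·y₂) = 0.692/√(9.81×0.549) = 0.298.
From the momentum equation (using Fr₂), y₁/y₂ = ½[√(1 + 8Fr₂²) − 1] = ½[√1.711 − 1] = 0.154.
y₁ = 0.154 × 0.549 = 0.0846 m.

y₁ = 0.0846 m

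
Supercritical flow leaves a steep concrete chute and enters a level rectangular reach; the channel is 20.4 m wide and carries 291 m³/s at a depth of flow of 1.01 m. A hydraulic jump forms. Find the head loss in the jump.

ΔE = 4.96 m

q = Q/b = 291/20.4 = 14.3 m²/s; V₁ = q/y₁ = 14.1 m/s. Fr₁ = V₁/√(g·y₁) = 4.49.
Bélanger equation: y₂/y₁ = ½[√(1 + 8Fr₁²) − 1] = ½[√162.1 − 1] = 5.87.
y₂ = 5.87 × 1.01 = 5.92 m.
Head loss: ΔE = (y₂ − y₁)³/(4y₁y₂) = (5.92 − 1.01)³/(4×1.01×5.92) = 119/23.9 = 4.96 m.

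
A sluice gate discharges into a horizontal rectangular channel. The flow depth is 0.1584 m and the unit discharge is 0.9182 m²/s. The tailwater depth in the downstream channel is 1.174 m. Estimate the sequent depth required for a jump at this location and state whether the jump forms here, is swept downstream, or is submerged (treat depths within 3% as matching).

V₁ = q/y₁ = 0.9182/0.1584 = 5.797 m/s. Fr₁ = V₁/√(g·y₁) = 5.797/√(9.81×0.1584) = 4.650.
Conjugate-depth relation: y₂/y₁ = ½[√(1 + 8Fr₁²) − 1] = ½[√173.99 − 1] = 6.095.
y₂ = 6.095 × 0.1584 = 0.9655 m.
Tailwater y_tw = 1.174 m: y_tw > y₂, so the jump is submerged.

y₂ = 0.9655 m; the jump is submerged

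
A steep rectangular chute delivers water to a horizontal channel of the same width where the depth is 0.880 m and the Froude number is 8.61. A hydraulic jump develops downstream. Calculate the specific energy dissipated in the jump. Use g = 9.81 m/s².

ΔE = 23.0 m

Fr₁ = 8.61 (given).
From the momentum equation for a rectangular channel, y₂/y₁ = ½[√(1 + 8Fr₁²) − 1] = ½[√594.1 − 1] = 11.7.
y₂ = 11.7 × 0.880 = 10.3 m.
V₁ = Fr₁·√(g·y₁) = 8.61×√(9.81×0.880) = 25.3 m/s; q = V₁·y₁ = 22.3 m²/s. V₂ = q/y₂ = 22.3/10.3 = 2.16 m/s. E₁ = y₁ + V₁²/2g = 33.5 m; E₂ = y₂ + V₂²/2g = 10.5 m. ΔE = E₁ − E₂ = 23.0 m.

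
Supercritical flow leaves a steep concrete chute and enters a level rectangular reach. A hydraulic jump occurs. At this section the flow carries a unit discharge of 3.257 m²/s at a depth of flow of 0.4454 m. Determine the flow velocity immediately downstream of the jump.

V₁ = q/y₁ = 3.257/0.4454 = 7.313 m/s. Fr₁ = V₁/√(g·y₁) = 7.313/√(9.81×0.4454) = 3.498.
By Bélanger, y₂/y₁ = ½[√(1 + 8Fr₁²) − 1] = ½[√98.905 − 1] = 4.473.
y₂ = 4.473 × 0.4454 = 1.992 m.
V₂ = q/y₂ = 3.257/1.992 = 1.635 m/s.

V₂ = 1.635 m/s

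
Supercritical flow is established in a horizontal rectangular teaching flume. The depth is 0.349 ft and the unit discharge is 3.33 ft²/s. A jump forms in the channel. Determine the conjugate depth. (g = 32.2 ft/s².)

V₁ = q/y₁ = 3.33/0.349 = 9.54 ft/s. Fr₁ = V₁/√(g·y₁) = 9.54/√(32.2×0.349) = 2.85.
Sequent-depth ratio: y₂/y₁ = ½[√(1 + 8Fr₁²) − 1] = ½[√65.81 − 1] = 3.56.
y₂ = 3.56 × 0.349 = 1.24 ft.

y₂ = 1.24 ft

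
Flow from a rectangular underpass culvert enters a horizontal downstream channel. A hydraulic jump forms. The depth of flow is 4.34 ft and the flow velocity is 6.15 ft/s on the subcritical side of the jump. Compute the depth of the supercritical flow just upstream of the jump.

y₁ = 1.69 ft

Fr₂ = V₂/√(g·y₂) = 6.15/√(32.2×4.34) = 0.520.
From the momentum equation (using Fr₂), y₁/y₂ = ½[√(1 + 8Fr₂²) − 1] = ½[√3.165 − 1] = 0.390.
y₁ = 0.390 × 4.34 = 1.69 ft.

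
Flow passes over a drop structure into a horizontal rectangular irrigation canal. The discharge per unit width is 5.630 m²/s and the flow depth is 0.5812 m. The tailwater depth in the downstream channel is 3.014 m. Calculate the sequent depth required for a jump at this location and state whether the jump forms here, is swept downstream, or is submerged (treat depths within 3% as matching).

V₁ = q/y₁ = 5.630/0.5812 = 9.687 m/s. Fr₁ = V₁/√(g·y₁) = 9.687/√(9.81×0.5812) = 4.057.
By Bélanger, y₂/y₁ = ½[√(1 + 8Fr₁²) − 1] = ½[√132.66 − 1] = 5.259.
y₂ = 5.259 × 0.5812 = 3.057 m.
Tailwater y_tw = 3.014 m: y_tw ≈ y₂, so the jump forms here.

y₂ = 3.057 m; the jump forms here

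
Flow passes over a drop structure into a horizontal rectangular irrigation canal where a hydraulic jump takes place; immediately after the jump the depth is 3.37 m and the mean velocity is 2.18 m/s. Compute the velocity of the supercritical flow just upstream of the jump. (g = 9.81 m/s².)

Fr₂ = V₂/√(g·y₂) = 2.18/√(9.81×3.37) = 0.379.
Applying the sequent-depth relation in reverse, y₁/y₂ = ½[√(1 + 8Fr₂²) − 1] = ½[√2.150 − 1] = 0.233.
y₁ = 0.233 × 3.37 = 0.786 m.
V₁ = q/y₁ = 7.35/0.786 = 9.35 m/s.

V₁ = 9.35 m/s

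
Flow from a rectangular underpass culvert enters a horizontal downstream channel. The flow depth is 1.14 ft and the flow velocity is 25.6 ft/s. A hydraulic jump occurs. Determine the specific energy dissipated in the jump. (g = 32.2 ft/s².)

Fr₁ = V₁/√(g·y₁) = 25.6/√(32.2×1.14) = 4.23.
Conjugate-depth relation: y₂/y₁ = ½[√(1 + 8Fr₁²) − 1] = ½[√143.8 − 1] = 5.50.
y₂ = 5.50 × 1.14 = 6.27 ft.
q = V₁·y₁ = 25.6 × 1.14 = 29.2 ft²/s. V₂ = q/y₂ = 29.2/6.27 = 4.66 ft/s. E₁ = y₁ + V₁²/2g = 11.3 ft; E₂ = y₂ + V₂²/2g = 6.60 ft. ΔE = E₁ − E₂ = 4.71 ft.

ΔE = 4.71 ft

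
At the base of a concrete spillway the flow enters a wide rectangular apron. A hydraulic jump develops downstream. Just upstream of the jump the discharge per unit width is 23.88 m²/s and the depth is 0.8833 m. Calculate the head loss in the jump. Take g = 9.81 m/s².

V₁ = q/y₁ = 23.88/0.8833 = 27.03 m/s. Fr₁ = V₁/√(g·y₁) = 27.03/√(9.81×0.8833) = 9.184.
Sequent-depth ratio: y₂/y₁ = ½[√(1 + 8Fr₁²) − 1] = ½[√675.78 − 1] = 12.50.
y₂ = 12.50 × 0.8833 = 11.04 m.
V₂ = q/y₂ = 23.88/11.04 = 2.163 m/s. E₁ = y₁ + V₁²/2g = 38.14 m; E₂ = y₂ + V₂²/2g = 11.28 m. ΔE = E₁ − E₂ = 26.86 m.

ΔE = 26.86 m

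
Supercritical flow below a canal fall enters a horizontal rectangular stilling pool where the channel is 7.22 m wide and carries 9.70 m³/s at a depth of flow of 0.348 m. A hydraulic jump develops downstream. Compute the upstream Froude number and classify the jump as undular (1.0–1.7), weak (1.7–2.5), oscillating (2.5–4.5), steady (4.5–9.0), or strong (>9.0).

q = Q/b = 9.70/7.22 = 1.34 m²/s; V₁ = q/y₁ = 3.86 m/s. Fr₁ = V₁/√(g·y₁) = 2.09.
Fr₁ = 2.09 lies in the weak range.

Fr₁ = 2.09; weak jump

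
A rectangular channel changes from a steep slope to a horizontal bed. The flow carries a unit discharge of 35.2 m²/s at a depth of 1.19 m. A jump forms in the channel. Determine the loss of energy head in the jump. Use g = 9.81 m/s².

V₁ = q/y₁ = 35.2/1.19 = 29.6 m/s. Fr₁ = V₁/√(g·y₁) = 29.6/√(9.81×1.19) = 8.66.
Sequent-depth ratio: y₂/y₁ = ½[√(1 + 8Fr₁²) − 1] = ½[√600.6 − 1] = 11.8.
y₂ = 11.8 × 1.19 = 14.0 m.
V₂ = q/y₂ = 35.2/14.0 = 2.52 m/s. E₁ = y₁ + V₁²/2g = 45.8 m; E₂ = y₂ + V₂²/2g = 14.3 m. ΔE = E₁ − E₂ = 31.5 m.

ΔE = 31.5 m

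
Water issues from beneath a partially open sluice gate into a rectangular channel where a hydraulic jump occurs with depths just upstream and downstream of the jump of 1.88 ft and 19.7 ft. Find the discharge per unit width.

q = 113 ft²/s

For a rectangular channel the momentum equation gives q² = ½·g·y₁·y₂·(y₁ + y₂) = ½×32.2×1.88×19.7×21.6 = 12868.
q = √12868 = 113 ft²/s.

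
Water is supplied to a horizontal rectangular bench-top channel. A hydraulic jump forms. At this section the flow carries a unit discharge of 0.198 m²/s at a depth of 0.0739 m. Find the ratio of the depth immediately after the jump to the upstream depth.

V₁ = q/y₁ = 0.198/0.0739 = 2.68 m/s. Fr₁ = V₁/√(g·y₁) = 2.68/√(9.81×0.0739) = 3.15.
By Bélanger, y₂/y₁ = ½[√(1 + 8Fr₁²) − 1] = ½[√80.22 − 1] = 3.98.

y₂/y₁ = 3.98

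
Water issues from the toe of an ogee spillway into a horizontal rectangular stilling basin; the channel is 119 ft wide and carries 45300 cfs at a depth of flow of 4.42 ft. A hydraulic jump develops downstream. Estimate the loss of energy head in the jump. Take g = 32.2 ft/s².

ΔE = 75.4 ft

q = Q/b = 45300/119 = 381 ft²/s; V₁ = q/y₁ = 86.1 ft/s. Fr₁ = V₁/√(g·y₁) = 7.22.
Bélanger equation: y₂/y₁ = ½[√(1 + 8Fr₁²) − 1] = ½[√417.9 − 1] = 9.72.
y₂ = 9.72 × 4.42 = 43.0 ft.
V₂ = q/y₂ = 381/43.0 = 8.86 ft/s. E₁ = y₁ + V₁²/2g = 120 ft; E₂ = y₂ + V₂²/2g = 44.2 ft. ΔE = E₁ − E₂ = 75.4 ft.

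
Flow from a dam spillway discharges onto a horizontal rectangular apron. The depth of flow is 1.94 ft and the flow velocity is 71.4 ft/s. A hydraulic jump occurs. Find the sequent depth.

y₂ = 23.8 ft

Fr₁ = V₁/√(g·y₁) = 71.4/√(32.2×1.94) = 9.03.
Bélanger equation: y₂/y₁ = ½[√(1 + 8Fr₁²) − 1] = ½[√653.9 − 1] = 12.3.
y₂ = 12.3 × 1.94 = 23.8 ft.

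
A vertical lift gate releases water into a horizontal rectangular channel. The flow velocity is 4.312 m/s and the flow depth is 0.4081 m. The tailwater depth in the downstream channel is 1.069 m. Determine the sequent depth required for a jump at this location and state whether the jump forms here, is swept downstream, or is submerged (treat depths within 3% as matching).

Fr₁ = V₁/√(g·y₁) = 4.312/√(9.81×0.4081) = 2.155.
Conjugate-depth relation: y₂/y₁ = ½[√(1 + 8Fr₁²) − 1] = ½[√38.155 − 1] = 2.588.
y₂ = 2.588 × 0.4081 = 1.056 m.
Tailwater y_tw = 1.069 m: y_tw ≈ y₂, so the jump forms here.

y₂ = 1.056 m; the jump forms here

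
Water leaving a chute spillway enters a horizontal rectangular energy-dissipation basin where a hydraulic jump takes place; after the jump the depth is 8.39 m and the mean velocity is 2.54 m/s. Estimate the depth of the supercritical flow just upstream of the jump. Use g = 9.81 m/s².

y₁ = 1.16 m

Fr₂ = V₂/√(g·y₂) = 2.54/√(9.81×8.39) = 0.280.
The Bélanger relation is symmetric: y₁/y₂ = ½[√(1 + 8Fr₂²) − 1] = ½[√1.627 − 1] = 0.138.
y₁ = 0.138 × 8.39 = 1.16 m.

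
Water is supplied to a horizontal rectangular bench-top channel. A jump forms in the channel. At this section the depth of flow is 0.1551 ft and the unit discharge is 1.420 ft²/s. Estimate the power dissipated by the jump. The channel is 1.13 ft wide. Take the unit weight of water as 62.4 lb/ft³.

V₁ = q/y₁ = 1.420/0.1551 = 9.155 ft/s. Fr₁ = V₁/√(g·y₁) = 9.155/√(32.2×0.1551) = 4.097.
From the momentum equation for a rectangular channel, y₂/y₁ = ½[√(1 + 8Fr₁²) − 1] = ½[√135.27 − 1] = 5.315.
y₂ = 5.315 × 0.1551 = 0.8244 ft.
Head loss: ΔE = (y₂ − y₁)³/(4y₁y₂) = (0.8244 − 0.1551)³/(4×0.1551×0.8244) = 0.2998/0.5115 = 0.5862 ft.
Q = q·b = 1.420 × 1.13 = 1.605 cfs. P = γ·Q·ΔE/550 = 62.4 × 1.605 × 0.5862 / 550 = 0.1067 hp.

P = 0.1067 hp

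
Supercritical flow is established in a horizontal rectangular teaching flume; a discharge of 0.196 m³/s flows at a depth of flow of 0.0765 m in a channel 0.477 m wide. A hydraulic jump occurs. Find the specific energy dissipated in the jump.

q = Q/b = 0.196/0.477 = 0.411 m²/s; V₁ = q/y₁ = 5.37 m/s. Fr₁ = V₁/√(g·y₁) = 6.20.
Sequent-depth ratio: y₂/y₁ = ½[√(1 + 8Fr₁²) − 1] = ½[√308.5 − 1] = 8.28.
y₂ = 8.28 × 0.0765 = 0.634 m.
Head loss: ΔE = (y₂ − y₁)³/(4y₁y₂) = (0.634 − 0.0765)³/(4×0.0765×0.634) = 0.173/0.194 = 0.892 m.

ΔE = 0.892 m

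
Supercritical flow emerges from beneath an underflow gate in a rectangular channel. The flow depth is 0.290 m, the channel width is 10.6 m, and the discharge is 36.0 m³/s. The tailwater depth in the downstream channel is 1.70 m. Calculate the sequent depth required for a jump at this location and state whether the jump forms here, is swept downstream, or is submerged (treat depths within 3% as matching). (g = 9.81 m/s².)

q = Q/b = 36.0/10.6 = 3.40 m²/s; V₁ = q/y₁ = 11.7 m/s. Fr₁ = V₁/√(g·y₁) = 6.94.
By Bélanger, y₂/y₁ = ½[√(1 + 8Fr₁²) − 1] = ½[√386.7 − 1] = 9.33.
y₂ = 9.33 × 0.290 = 2.71 m.
Tailwater y_tw = 1.70 m: y_tw < y₂, so the jump is swept downstream.

y₂ = 2.71 m; the jump is swept downstream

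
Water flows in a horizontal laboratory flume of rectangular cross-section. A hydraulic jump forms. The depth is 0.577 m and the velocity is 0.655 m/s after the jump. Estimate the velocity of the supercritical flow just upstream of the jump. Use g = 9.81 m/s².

V₁ = 4.90 m/s

Fr₂ = V₂/√(g·y₂) = 0.655/√(9.81×0.577) = 0.275.
Applying the sequent-depth relation in reverse, y₁/y₂ = ½[√(1 + 8Fr₂²) − 1] = ½[√1.606 − 1] = 0.134.
y₁ = 0.134 × 0.577 = 0.0772 m.
V₁ = q/y₁ = 0.378/0.0772 = 4.90 m/s.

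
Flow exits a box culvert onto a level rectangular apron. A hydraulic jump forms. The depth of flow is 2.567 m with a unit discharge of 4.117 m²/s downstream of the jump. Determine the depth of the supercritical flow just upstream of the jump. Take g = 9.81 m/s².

V₂ = q/y₂ = 4.117/2.567 = 1.604 m/s; Fr₂ = V₂/√(g·y₂) = 0.3196.
From the momentum equation (using Fr₂), y₁/y₂ = ½[√(1 + 8Fr₂²) − 1] = ½[√1.8172 − 1] = 0.1740.
y₁ = 0.1740 × 2.567 = 0.4467 m.

y₁ = 0.4467 m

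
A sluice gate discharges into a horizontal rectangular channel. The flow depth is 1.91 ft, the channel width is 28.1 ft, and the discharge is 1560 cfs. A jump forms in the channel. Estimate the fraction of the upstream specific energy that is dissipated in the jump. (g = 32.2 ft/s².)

q = Q/b = 1560/28.1 = 55.5 ft²/s; V₁ = q/y₁ = 29.1 ft/s. Fr₁ = V₁/√(g·y₁) = 3.71.
Bélanger equation: y₂/y₁ = ½[√(1 + 8Fr₁²) − 1] = ½[√110.9 − 1] = 4.77.
y₂ = 4.77 × 1.91 = 9.10 ft.
E₁ = y₁ + V₁²/2g = 15.0 ft. ΔE = (y₂ − y₁)³/(4y₁y₂) = 5.35 ft. ΔE/E₁ = 5.35/15.0 = 0.356.

ΔE/E₁ = 0.356 (35.6%)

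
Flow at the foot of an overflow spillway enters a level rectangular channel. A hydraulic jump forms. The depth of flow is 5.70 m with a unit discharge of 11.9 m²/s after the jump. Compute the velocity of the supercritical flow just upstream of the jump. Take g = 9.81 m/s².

V₂ = q/y₂ = 11.9/5.70 = 2.09 m/s; Fr₂ = V₂/√(g·y₂) = 0.279.
Since the conjugate-depth ratio holds either way, y₁/y₂ = ½[√(1 + 8Fr₂²) − 1] = ½[√1.624 − 1] = 0.137.
y₁ = 0.137 × 5.70 = 0.781 m.
V₁ = q/y₁ = 11.9/0.781 = 15.2 m/s.

V₁ = 15.2 m/s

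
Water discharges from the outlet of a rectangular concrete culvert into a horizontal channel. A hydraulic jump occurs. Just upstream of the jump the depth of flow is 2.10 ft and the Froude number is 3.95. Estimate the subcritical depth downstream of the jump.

y₂ = 10.7 ft

Fr₁ = 3.95 (given).
From the momentum equation for a rectangular channel, y₂/y₁ = ½[√(1 + 8Fr₁²) − 1] = ½[√125.8 − 1] = 5.11.
y₂ = 5.11 × 2.10 = 10.7 ft.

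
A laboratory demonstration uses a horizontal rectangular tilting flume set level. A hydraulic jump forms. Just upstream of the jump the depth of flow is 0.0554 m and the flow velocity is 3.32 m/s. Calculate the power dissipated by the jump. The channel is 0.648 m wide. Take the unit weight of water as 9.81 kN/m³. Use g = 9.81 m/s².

Fr₁ = V₁/√(g·y₁) = 3.32/√(9.81×0.0554) = 4.50.
Bélanger equation: y₂/y₁ = ½[√(1 + 8Fr₁²) − 1] = ½[√163.3 − 1] = 5.89.
y₂ = 5.89 × 0.0554 = 0.326 m.
Head loss: ΔE = (y₂ − y₁)³/(4y₁y₂) = (0.326 − 0.0554)³/(4×0.0554×0.326) = 0.0199/0.0723 = 0.275 m.
q = V₁·y₁ = 3.32 × 0.0554 = 0.184 m²/s. Q = q·b = 0.184 × 0.648 = 0.119 m³/s. P = γ·Q·ΔE = 9.81 × 0.119 × 0.275 = 0.321 kW.

P = 0.321 kW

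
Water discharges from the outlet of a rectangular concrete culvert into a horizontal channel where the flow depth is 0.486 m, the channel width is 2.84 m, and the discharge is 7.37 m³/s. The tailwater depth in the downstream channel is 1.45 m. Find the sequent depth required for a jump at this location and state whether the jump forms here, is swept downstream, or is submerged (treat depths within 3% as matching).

q = Q/b = 7.37/2.84 = 2.60 m²/s; V₁ = q/y₁ = 5.34 m/s. Fr₁ = V₁/√(g·y₁) = 2.45.
From the momentum equation for a rectangular channel, y₂/y₁ = ½[√(1 + 8Fr₁²) − 1] = ½[√48.84 − 1] = 2.99.
y₂ = 2.99 × 0.486 = 1.46 m.
Tailwater y_tw = 1.45 m: y_tw ≈ y₂, so the jump forms here.

y₂ = 1.46 m; the jump forms here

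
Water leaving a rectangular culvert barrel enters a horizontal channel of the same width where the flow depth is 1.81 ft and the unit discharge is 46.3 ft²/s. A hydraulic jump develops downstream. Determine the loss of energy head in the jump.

ΔE = 3.69 ft

V₁ = q/y₁ = 46.3/1.81 = 25.6 ft/s. Fr₁ = V₁/√(g·y₁) = 25.6/√(32.2×1.81) = 3.35.
Conjugate-depth relation: y₂/y₁ = ½[√(1 + 8Fr₁²) − 1] = ½[√90.82 − 1] = 4.26.
y₂ = 4.26 × 1.81 = 7.72 ft.
V₂ = q/y₂ = 46.3/7.72 = 6.00 ft/s. E₁ = y₁ + V₁²/2g = 12.0 ft; E₂ = y₂ + V₂²/2g = 8.28 ft. ΔE = E₁ − E₂ = 3.69 ft.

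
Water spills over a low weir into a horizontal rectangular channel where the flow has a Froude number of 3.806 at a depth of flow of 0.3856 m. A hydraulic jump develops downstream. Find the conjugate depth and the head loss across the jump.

y₂ = 1.892 m; ΔE = 1.171 m

Fr₁ = 3.806 (given).
Conjugate-depth relation: y₂/y₁ = ½[√(1 + 8Fr₁²) − 1] = ½[√116.89 − 1] = 4.906.
y₂ = 4.906 × 0.3856 = 1.892 m.
V₁ = Fr₁·√(g·y₁) = 3.806×√(9.81×0.3856) = 7.402 m/s; q = V₁·y₁ = 2.854 m²/s. V₂ = q/y₂ = 2.854/1.892 = 1.509 m/s. E₁ = y₁ + V₁²/2g = 3.178 m; E₂ = y₂ + V₂²/2g = 2.008 m. ΔE = E₁ − E₂ = 1.171 m.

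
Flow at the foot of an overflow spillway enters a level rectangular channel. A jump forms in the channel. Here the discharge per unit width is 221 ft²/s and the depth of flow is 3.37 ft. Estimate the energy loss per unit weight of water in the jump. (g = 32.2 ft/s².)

ΔE = 40.8 ft

V₁ = q/y₁ = 221/3.37 = 65.6 ft/s. Fr₁ = V₁/√(g·y₁) = 65.6/√(32.2×3.37) = 6.30.
From the momentum equation for a rectangular channel, y₂/y₁ = ½[√(1 + 8Fr₁²) − 1] = ½[√318.1 − 1] = 8.42.
y₂ = 8.42 × 3.37 = 28.4 ft.
Head loss: ΔE = (y₂ − y₁)³/(4y₁y₂) = (28.4 − 3.37)³/(4×3.37×28.4) = 15616/382 = 40.8 ft.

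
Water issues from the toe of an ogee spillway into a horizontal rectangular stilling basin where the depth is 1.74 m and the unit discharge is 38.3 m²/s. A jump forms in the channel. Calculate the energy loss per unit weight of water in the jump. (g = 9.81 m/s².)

ΔE = 13.7 m

V₁ = q/y₁ = 38.3/1.74 = 22.0 m/s. Fr₁ = V₁/√(g·y₁) = 22.0/√(9.81×1.74) = 5.33.
From the momentum equation for a rectangular channel, y₂/y₁ = ½[√(1 + 8Fr₁²) − 1] = ½[√228.1 − 1] = 7.05.
y₂ = 7.05 × 1.74 = 12.3 m.
V₂ = q/y₂ = 38.3/12.3 = 3.12 m/s. E₁ = y₁ + V₁²/2g = 26.4 m; E₂ = y₂ + V₂²/2g = 12.8 m. ΔE = E₁ − E₂ = 13.7 m.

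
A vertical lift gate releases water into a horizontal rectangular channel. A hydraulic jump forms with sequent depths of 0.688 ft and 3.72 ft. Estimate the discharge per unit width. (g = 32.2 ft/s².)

q = 13.5 ft²/s

For a rectangular channel the momentum equation gives q² = ½·g·y₁·y₂·(y₁ + y₂) = ½×32.2×0.688×3.72×4.41 = 182.
q = √182 = 13.5 ft²/s.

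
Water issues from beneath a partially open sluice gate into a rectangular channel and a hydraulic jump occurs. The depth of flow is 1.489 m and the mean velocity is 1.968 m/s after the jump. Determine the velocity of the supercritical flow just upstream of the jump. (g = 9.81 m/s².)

V₁ = 5.134 m/s

Fr₂ = V₂/√(g·y₂) = 1.968/√(9.81×1.489) = 0.5149.
Applying the sequent-depth relation in reverse, y₁/y₂ = ½[√(1 + 8Fr₂²) − 1] = ½[√3.1212 − 1] = 0.3833.
y₁ = 0.3833 × 1.489 = 0.5708 m.
V₁ = q/y₁ = 2.930/0.5708 = 5.134 m/s.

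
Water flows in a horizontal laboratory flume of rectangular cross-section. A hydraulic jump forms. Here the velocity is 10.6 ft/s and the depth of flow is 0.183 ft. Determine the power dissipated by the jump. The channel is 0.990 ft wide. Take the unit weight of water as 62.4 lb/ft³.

Fr₁ = V₁/√(g·y₁) = 10.6/√(32.2×0.183) = 4.37.
From the momentum equation for a rectangular channel, y₂/y₁ = ½[√(1 + 8Fr₁²) − 1] = ½[√153.5 − 1] = 5.70.
y₂ = 5.70 × 0.183 = 1.04 ft.
Head loss: ΔE = (y₂ − y₁)³/(4y₁y₂) = (1.04 − 0.183)³/(4×0.183×1.04) = 0.635/0.763 = 0.832 ft.
q = V₁·y₁ = 10.6 × 0.183 = 1.94 ft²/s. Q = q·b = 1.94 × 0.990 = 1.92 cfs. P = γ·Q·ΔE/550 = 62.4 × 1.92 × 0.832 / 550 = 0.181 hp.

P = 0.181 hp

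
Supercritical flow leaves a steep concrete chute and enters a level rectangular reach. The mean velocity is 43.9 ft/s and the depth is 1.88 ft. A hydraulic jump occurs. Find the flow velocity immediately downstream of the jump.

V₂ = 5.86 ft/s

Fr₁ = V₁/√(g·y₁) = 43.9/√(32.2×1.88) = 5.64.
From the momentum equation for a rectangular channel, y₂/y₁ = ½[√(1 + 8Fr₁²) − 1] = ½[√255.7 − 1] = 7.50.
y₂ = 7.50 × 1.88 = 14.1 ft.
q = V₁·y₁ = 43.9 × 1.88 = 82.5 ft²/s.
V₂ = q/y₂ = 82.5/14.1 = 5.86 ft/s.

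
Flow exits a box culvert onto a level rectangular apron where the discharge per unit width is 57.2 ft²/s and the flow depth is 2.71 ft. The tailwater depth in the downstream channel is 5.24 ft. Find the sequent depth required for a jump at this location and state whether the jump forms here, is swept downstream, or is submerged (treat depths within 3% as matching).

y₂ = 7.41 ft; the jump is swept downstream

V₁ = q/y₁ = 57.2/2.71 = 21.1 ft/s. Fr₁ = V₁/√(g·y₁) = 21.1/√(32.2×2.71) = 2.26.
Bélanger equation: y₂/y₁ = ½[√(1 + 8Fr₁²) − 1] = ½[√41.84 − 1] = 2.73.
y₂ = 2.73 × 2.71 = 7.41 ft.
Tailwater y_tw = 5.24 ft: y_tw < y₂, so the jump is swept downstream.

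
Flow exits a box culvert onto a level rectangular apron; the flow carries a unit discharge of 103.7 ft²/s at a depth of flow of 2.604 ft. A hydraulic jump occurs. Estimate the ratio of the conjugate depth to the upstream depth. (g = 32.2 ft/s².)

y₂/y₁ = 5.671

V₁ = q/y₁ = 103.7/2.604 = 39.82 ft/s. Fr₁ = V₁/√(g·y₁) = 39.82/√(32.2×2.604) = 4.349.
From the momentum equation for a rectangular channel, y₂/y₁ = ½[√(1 + 8Fr₁²) − 1] = ½[√152.31 − 1] = 5.671.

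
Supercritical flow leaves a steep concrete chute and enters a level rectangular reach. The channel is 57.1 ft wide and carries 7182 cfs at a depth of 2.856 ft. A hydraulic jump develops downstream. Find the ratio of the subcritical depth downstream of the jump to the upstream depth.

y₂/y₁ = 6.014

q = Q/b = 7182/57.1 = 125.8 ft²/s; V₁ = q/y₁ = 44.04 ft/s. Fr₁ = V₁/√(g·y₁) = 4.592.
By Bélanger, y₂/y₁ = ½[√(1 + 8Fr₁²) − 1] = ½[√169.72 − 1] = 6.014.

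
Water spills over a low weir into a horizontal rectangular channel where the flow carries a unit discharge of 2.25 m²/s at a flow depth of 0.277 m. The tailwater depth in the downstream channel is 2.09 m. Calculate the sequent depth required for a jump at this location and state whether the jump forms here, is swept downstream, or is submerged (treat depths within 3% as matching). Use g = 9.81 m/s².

V₁ = q/y₁ = 2.25/0.277 = 8.12 m/s. Fr₁ = V₁/√(g·y₁) = 8.12/√(9.81×0.277) = 4.93.
Sequent-depth ratio: y₂/y₁ = ½[√(1 + 8Fr₁²) − 1] = ½[√195.2 − 1] = 6.49.
y₂ = 6.49 × 0.277 = 1.80 m.
Tailwater y_tw = 2.09 m: y_tw > y₂, so the jump is submerged.

y₂ = 1.80 m; the jump is submerged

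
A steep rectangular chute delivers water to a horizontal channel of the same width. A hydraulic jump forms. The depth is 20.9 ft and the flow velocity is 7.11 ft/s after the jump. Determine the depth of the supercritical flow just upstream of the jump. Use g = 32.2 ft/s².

y₁ = 2.77 ft

Fr₂ = V₂/√(g·y₂) = 7.11/√(32.2×20.9) = 0.274.
Since the conjugate-depth ratio holds either way, y₁/y₂ = ½[√(1 + 8Fr₂²) − 1] = ½[√1.601 − 1] = 0.133.
y₁ = 0.133 × 20.9 = 2.77 ft.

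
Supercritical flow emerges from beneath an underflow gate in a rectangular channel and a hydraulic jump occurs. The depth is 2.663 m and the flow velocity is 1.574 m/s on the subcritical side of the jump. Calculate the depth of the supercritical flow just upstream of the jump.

Fr₂ = V₂/√(g·y₂) = 1.574/√(9.81×2.663) = 0.3080.
The Bélanger relation is symmetric: y₁/y₂ = ½[√(1 + 8Fr₂²) − 1] = ½[√1.7587 − 1] = 0.1631.
y₁ = 0.1631 × 2.663 = 0.4343 m.

y₁ = 0.4343 m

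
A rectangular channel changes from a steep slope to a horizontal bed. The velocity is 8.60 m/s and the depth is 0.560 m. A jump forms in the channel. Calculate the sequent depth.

Fr₁ = V₁/√(g·y₁) = 8.60/√(9.81×0.560) = 3.67.
Bélanger equation: y₂/y₁ = ½[√(1 + 8Fr₁²) − 1] = ½[√108.7 − 1] = 4.71.
y₂ = 4.71 × 0.560 = 2.64 m.

y₂ = 2.64 m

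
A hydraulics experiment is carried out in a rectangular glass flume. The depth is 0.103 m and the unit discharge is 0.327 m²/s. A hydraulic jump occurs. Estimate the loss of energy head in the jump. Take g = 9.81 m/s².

V₁ = q/y₁ = 0.327/0.103 = 3.17 m/s. Fr₁ = V₁/√(g·y₁) = 3.17/√(9.81×0.103) = 3.16.
From the momentum equation for a rectangular channel, y₂/y₁ = ½[√(1 + 8Fr₁²) − 1] = ½[√80.80 − 1] = 3.99.
y₂ = 3.99 × 0.103 = 0.411 m.
V₂ = q/y₂ = 0.327/0.411 = 0.795 m/s. E₁ = y₁ + V₁²/2g = 0.617 m; E₂ = y₂ + V₂²/2g = 0.444 m. ΔE = E₁ − E₂ = 0.173 m.

ΔE = 0.173 m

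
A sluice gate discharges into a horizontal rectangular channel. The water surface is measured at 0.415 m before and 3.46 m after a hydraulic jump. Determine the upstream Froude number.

For a rectangular channel the momentum equation gives q² = ½·g·y₁·y₂·(y₁ + y₂) = ½×9.81×0.415×3.46×3.88 = 27.3.
q = √27.3 = 5.22 m²/s.
V₁ = q/y₁ = 12.6 m/s; Fr₁ = V₁/√(g·y₁) = 6.24.

Fr₁ = 6.24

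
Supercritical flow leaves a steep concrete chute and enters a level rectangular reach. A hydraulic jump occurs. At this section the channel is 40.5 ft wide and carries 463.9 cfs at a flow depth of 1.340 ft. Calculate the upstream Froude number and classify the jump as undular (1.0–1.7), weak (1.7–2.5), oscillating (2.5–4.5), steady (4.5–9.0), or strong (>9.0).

q = Q/b = 463.9/40.5 = 11.45 ft²/s; V₁ = q/y₁ = 8.548 ft/s. Fr₁ = V₁/√(g·y₁) = 1.301.
Fr₁ = 1.301 lies in the undular range.

Fr₁ = 1.301; undular jump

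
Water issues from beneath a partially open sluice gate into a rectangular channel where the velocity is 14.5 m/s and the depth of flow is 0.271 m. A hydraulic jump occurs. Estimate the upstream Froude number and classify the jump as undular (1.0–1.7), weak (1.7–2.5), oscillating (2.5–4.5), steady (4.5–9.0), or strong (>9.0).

Fr₁ = 8.89; steady jump

Fr₁ = V₁/√(g·y₁) = 14.5/√(9.81×0.271) = 8.89.
Fr₁ = 8.89 lies in the steady range.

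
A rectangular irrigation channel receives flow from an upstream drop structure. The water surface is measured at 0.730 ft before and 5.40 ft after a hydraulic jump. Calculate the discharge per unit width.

For a rectangular channel the momentum equation gives q² = ½·g·y₁·y₂·(y₁ + y₂) = ½×32.2×0.730×5.40×6.13 = 389.
q = √389 = 19.7 ft²/s.

q = 19.7 ft²/s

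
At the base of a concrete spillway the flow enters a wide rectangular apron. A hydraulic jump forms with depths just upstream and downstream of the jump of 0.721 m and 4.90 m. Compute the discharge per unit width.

For a rectangular channel the momentum equation gives q² = ½·g·y₁·y₂·(y₁ + y₂) = ½×9.81×0.721×4.90×5.62 = 97.4.
q = √97.4 = 9.87 m²/s.

q = 9.87 m²/s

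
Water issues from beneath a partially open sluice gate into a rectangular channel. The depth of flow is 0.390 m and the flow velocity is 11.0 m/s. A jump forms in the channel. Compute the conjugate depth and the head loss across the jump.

y₂ = 2.91 m; ΔE = 3.53 m

Fr₁ = V₁/√(g·y₁) = 11.0/√(9.81×0.390) = 5.62.
Bélanger equation: y₂/y₁ = ½[√(1 + 8Fr₁²) − 1] = ½[√254.0 − 1] = 7.47.
y₂ = 7.47 × 0.390 = 2.91 m.
Head loss: ΔE = (y₂ − y₁)³/(4y₁y₂) = (2.91 − 0.390)³/(4×0.390×2.91) = 16.1/4.54 = 3.53 m.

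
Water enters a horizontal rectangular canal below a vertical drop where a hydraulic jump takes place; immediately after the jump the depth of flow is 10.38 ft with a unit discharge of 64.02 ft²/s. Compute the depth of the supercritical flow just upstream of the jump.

V₂ = q/y₂ = 64.02/10.38 = 6.168 ft/s; Fr₂ = V₂/√(g·y₂) = 0.3374.
Since the conjugate-depth ratio holds either way, y₁/y₂ = ½[√(1 + 8Fr₂²) − 1] = ½[√1.9105 − 1] = 0.1911.
y₁ = 0.1911 × 10.38 = 1.984 ft.

y₁ = 1.984 ft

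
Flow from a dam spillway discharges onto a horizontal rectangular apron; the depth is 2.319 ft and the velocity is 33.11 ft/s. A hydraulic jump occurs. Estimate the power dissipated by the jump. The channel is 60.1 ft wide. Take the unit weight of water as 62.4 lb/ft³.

Fr₁ = V₁/√(g·y₁) = 33.11/√(32.2×2.319) = 3.832.
By Bélanger, y₂/y₁ = ½[√(1 + 8Fr₁²) − 1] = ½[√118.45 − 1] = 4.942.
y₂ = 4.942 × 2.319 = 11.46 ft.
q = V₁·y₁ = 33.11 × 2.319 = 76.78 ft²/s. V₂ = q/y₂ = 76.78/11.46 = 6.700 ft/s. E₁ = y₁ + V₁²/2g = 19.34 ft; E₂ = y₂ + V₂²/2g = 12.16 ft. ΔE = E₁ − E₂ = 7.185 ft.
Q = q·b = 76.78 × 60.1 = 4615 cfs. P = γ·Q·ΔE/550 = 62.4 × 4615 × 7.185 / 550 = 3762 hp.

P = 3762 hp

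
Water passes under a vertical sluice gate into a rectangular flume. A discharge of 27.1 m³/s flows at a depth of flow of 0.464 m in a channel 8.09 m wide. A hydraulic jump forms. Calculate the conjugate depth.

q = Q/b = 27.1/8.09 = 3.35 m²/s; V₁ = q/y₁ = 7.22 m/s. Fr₁ = V₁/√(g·y₁) = 3.38.
Bélanger equation: y₂/y₁ = ½[√(1 + 8Fr₁²) − 1] = ½[√92.60 − 1] = 4.31.
y₂ = 4.31 × 0.464 = 2.00 m.

y₂ = 2.00 m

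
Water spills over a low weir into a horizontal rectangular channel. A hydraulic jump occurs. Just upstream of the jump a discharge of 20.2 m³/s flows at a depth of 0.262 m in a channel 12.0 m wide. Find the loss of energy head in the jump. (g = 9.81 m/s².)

q = Q/b = 20.2/12.0 = 1.68 m²/s; V₁ = q/y₁ = 6.42 m/s. Fr₁ = V₁/√(g·y₁) = 4.01.
Conjugate-depth relation: y₂/y₁ = ½[√(1 + 8Fr₁²) − 1] = ½[√129.5 − 1] = 5.19.
y₂ = 5.19 × 0.262 = 1.36 m.
Head loss: ΔE = (y₂ − y₁)³/(4y₁y₂) = (1.36 − 0.262)³/(4×0.262×1.36) = 1.32/1.42 = 0.928 m.

ΔE = 0.928 m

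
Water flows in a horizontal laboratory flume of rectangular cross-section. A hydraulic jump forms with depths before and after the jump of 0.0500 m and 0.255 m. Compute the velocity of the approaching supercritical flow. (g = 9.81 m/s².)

For a rectangular channel the momentum equation gives q² = ½·g·y₁·y₂·(y₁ + y₂) = ½×9.81×0.0500×0.255×0.305 = 0.0191.
q = √0.0191 = 0.138 m²/s.
V₁ = q/y₁ = 0.138/0.0500 = 2.76 m/s.

V₁ = 2.76 m/s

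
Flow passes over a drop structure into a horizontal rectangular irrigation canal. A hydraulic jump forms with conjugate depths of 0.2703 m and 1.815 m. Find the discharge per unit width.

For a rectangular channel the momentum equation gives q² = ½·g·y₁·y₂·(y₁ + y₂) = ½×9.81×0.2703×1.815×2.085 = 5.018.
q = √5.018 = 2.240 m²/s.

q = 2.240 m²/s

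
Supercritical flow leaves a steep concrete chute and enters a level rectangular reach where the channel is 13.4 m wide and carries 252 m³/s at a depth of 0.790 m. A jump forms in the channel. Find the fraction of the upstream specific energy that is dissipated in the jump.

ΔE/E₁ = 0.684 (68.4%)

q = Q/b = 252/13.4 = 18.8 m²/s; V₁ = q/y₁ = 23.8 m/s. Fr₁ = V₁/√(g·y₁) = 8.55.
Conjugate-depth relation: y₂/y₁ = ½[√(1 + 8Fr₁²) − 1] = ½[√586.0 − 1] = 11.6.
y₂ = 11.6 × 0.790 = 9.17 m.
E₁ = y₁ + V₁²/2g = 29.7 m. ΔE = (y₂ − y₁)³/(4y₁y₂) = 20.3 m. ΔE/E₁ = 20.3/29.7 = 0.684.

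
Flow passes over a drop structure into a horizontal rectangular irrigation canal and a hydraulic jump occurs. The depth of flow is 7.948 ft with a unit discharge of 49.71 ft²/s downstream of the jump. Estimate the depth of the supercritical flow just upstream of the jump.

V₂ = q/y₂ = 49.71/7.948 = 6.254 ft/s; Fr₂ = V₂/√(g·y₂) = 0.3910.
Since the conjugate-depth ratio holds either way, y₁/y₂ = ½[√(1 + 8Fr₂²) − 1] = ½[√2.2228 − 1] = 0.2454.
y₁ = 0.2454 × 7.948 = 1.951 ft.

y₁ = 1.951 ft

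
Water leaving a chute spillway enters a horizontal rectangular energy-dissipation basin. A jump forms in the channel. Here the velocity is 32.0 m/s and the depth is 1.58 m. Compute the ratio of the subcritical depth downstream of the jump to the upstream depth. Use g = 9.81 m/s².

Fr₁ = V₁/√(g·y₁) = 32.0/√(9.81×1.58) = 8.13.
From the momentum equation for a rectangular channel, y₂/y₁ = ½[√(1 + 8Fr₁²) − 1] = ½[√529.5 − 1] = 11.0.

y₂/y₁ = 11.0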